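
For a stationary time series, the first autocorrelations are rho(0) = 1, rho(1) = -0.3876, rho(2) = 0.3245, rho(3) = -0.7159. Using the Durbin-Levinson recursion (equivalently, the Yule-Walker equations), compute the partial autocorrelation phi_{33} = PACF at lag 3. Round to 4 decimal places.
\phi_{33} = -0.6590

The PACF at lag k is phi_{kk}, the last component of the solution
to the Yule-Walker system G_k phi = r_k where
  (G_k)_{ij} = rho(|i - j|), (r_k)_i = rho(i), i,j = 1..k.
Equivalently, Durbin-Levinson gives phi_{kk} iteratively:
  phi_{11} = rho(1)
  phi_{kk} = [rho(k) - sum_{j=1..k-1} phi_{k-1,j} rho(k-j)]
            / [1 - sum_{j=1..k-1} phi_{k-1,j} rho(j)],
  phi_{k,j} = phi_{k-1,j} - phi_{kk} phi_{k-1,k-j},  j = 1..k-1.
Step k = 1:
  phi_11 = rho(1) = -0.3876.
Step k = 2:
  phi_22 = [rho(2) - phi_11 rho(1)] / [1 - phi_11 rho(1)] = [0.3245 - (-0.3876)(-0.3876)] / [1 - (-0.3876)(-0.3876)]
         = 0.17426624 / 0.84976624 = 0.205076.
  Update: phi_21 = phi_11 - phi_22 phi_11 = -0.3876 - (0.205076)(-0.3876) = -0.308113.
Step k = 3:
  phi_33 = [rho(3) - phi_21 rho(2) - phi_22 rho(1)] / [1 - phi_21 rho(1) - phi_22 rho(2)]
    numerator   = -0.7159 - (-0.308113)(0.3245) - (0.205076)(-0.3876) = -0.53643015
    denominator = 1 - (-0.308113)(-0.3876) - (0.205076)(0.3245) = 0.8140285
  phi_33 = -0.53643015 / 0.8140285 = -0.659.
Therefore phi_{33} = -0.6590.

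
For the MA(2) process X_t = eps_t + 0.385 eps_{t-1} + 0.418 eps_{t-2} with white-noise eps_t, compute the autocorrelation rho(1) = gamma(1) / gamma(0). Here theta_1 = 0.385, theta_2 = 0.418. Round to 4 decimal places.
\rho(1) = 0.4127

For an MA(q) process with theta_0 = 1, the autocovariance is
  gamma(k) = sigma^2 * sum_{i=0..q-k} theta_i * theta_{i+k},
and rho(k) = gamma(k) / gamma(0). Sigma^2 cancels.
  numerator   = (1)*(0.385) + (0.385)*(0.418) = 0.54593.
  denominator = (1)^2 + (0.385)^2 + (0.418)^2 = 1.322949.
  rho(1) = 0.54593 / 1.322949 = 0.4127.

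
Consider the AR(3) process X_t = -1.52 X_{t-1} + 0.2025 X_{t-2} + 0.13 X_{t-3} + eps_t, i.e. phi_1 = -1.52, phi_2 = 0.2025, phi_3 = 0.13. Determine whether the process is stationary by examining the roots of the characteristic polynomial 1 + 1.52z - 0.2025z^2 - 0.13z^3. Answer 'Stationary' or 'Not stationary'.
\text{Not stationary}

The AR(p) characteristic polynomial is P(z) = 1 + 1.52z - 0.2025z^2 - 0.13z^3.
Stationarity requires all roots to lie outside the unit circle, i.e. |z| > 1 for every root.
Degree 3: look for a simple real root z0 first, then factor out (1 - z/z0) and solve the remaining quadratic.
Testing z0 = -4: P(-4) = 1 + (1.52)(-4) + (-0.2025)(-4)^2 + (-0.13)(-4)^3
  = 1 + (-6.08) + (-3.24) + (8.32) = 0.  So z_0 = -4 is a root, |z_0| = 4.
Divide out the factor (1 + 0.25 z) = (1 - z/z0) (since 1/z0 = -0.25):
  P(z) = (1 + 0.25 z)(1 + (1.27) z + (-0.52) z^2)
  [check: z-coef 1.27 - (-0.25) = 1.52; z^2-coef -0.52 - (-0.25)(1.27) = -0.2025; z^3-coef -(-0.25)(-0.52) = -0.13.]
Remaining roots from the quadratic factor 1 + (1.27) z + (-0.52) z^2:
  Set 1 + (1.27) z + (-0.52) z^2 = 0, i.e. a z^2 + b z + c = 0 with a = -0.52, b = 1.27, c = 1.
  Discriminant D = b^2 - 4ac = (1.27)^2 - 4*(-0.52)*1 = 1.6129 - (-2.08) = 3.6929.
  D >= 0, so the roots are real: z = (-b +/- sqrt(D)) / (2a) = (-1.27 +/- 1.921692) / (-1.04).
    z_1 = (-1.27 + 1.921692) / (-1.04) = -0.6266,   |z_1| = 0.6266.
    z_2 = (-1.27 - 1.921692) / (-1.04) = 3.0689,   |z_2| = 3.0689.
Moduli of all roots: 4.0000, 0.6266, 3.0689.
All moduli strictly greater than 1? No.
Verdict: Not stationary.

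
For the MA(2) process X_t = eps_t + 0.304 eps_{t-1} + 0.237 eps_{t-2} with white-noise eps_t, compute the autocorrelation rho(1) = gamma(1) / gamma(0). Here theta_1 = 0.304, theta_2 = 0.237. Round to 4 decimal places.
\rho(1) = 0.3274

For an MA(q) process with theta_0 = 1, the autocovariance is
  gamma(k) = sigma^2 * sum_{i=0..q-k} theta_i * theta_{i+k},
and rho(k) = gamma(k) / gamma(0). Sigma^2 cancels.
  numerator   = (1)*(0.304) + (0.304)*(0.237) = 0.376048.
  denominator = (1)^2 + (0.304)^2 + (0.237)^2 = 1.148585.
  rho(1) = 0.376048 / 1.148585 = 0.3274.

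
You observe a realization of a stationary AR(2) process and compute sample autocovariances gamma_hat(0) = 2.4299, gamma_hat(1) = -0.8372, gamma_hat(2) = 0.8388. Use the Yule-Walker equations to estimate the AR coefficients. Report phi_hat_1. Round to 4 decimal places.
\hat\phi_{1} = -0.2560

The Yule-Walker equations for an AR(p) process read, in matrix form,
  Gamma_p phi = r_p,   with   (Gamma_p)_{ij} = gamma(|i - j|),
                       (r_p)_i = gamma(i),   i,j = 1..p.
Substitute the sample gammas (Toeplitz matrix and right-hand side of size 2):
  Gamma_p = [[2.4299, -0.8372], [-0.8372, 2.4299]]
  r_p     = [-0.8372, 0.8388]
Written out:
  2.4299 phi_1 - 0.8372 phi_2 = -0.8372
  -0.8372 phi_1 + 2.4299 phi_2 = 0.8388
Solve by Cramer's rule:
  det = gamma(0)^2 - gamma(1)^2 = (2.4299)^2 - (-0.8372)^2 = 5.90441401 - 0.70090384 = 5.20351017
  phi_hat_1 = [gamma(1) gamma(0) - gamma(1) gamma(2)] / det = [(-0.8372)(2.4299) - (-0.8372)(0.8388)] / 5.20351017 = -1.33206892 / 5.20351017 = -0.256
  phi_hat_2 = [gamma(0) gamma(2) - gamma(1)^2] / det = [(2.4299)(0.8388) - (-0.8372)^2] / 5.20351017 = 1.33729628 / 5.20351017 = 0.257
So phi_hat = [-0.2560, 0.2570].
Therefore phi_hat_1 = -0.2560.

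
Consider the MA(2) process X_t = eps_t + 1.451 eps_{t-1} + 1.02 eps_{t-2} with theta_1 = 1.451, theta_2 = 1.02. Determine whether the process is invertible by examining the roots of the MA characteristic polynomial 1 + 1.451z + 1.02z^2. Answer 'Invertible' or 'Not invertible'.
\text{Not invertible}

The MA(q) characteristic polynomial is P(z) = 1 + 1.451z + 1.02z^2.
Invertibility requires all roots to lie outside the unit circle, i.e. |z| > 1 for every root.
Set 1 + (1.451) z + (1.02) z^2 = 0, i.e. a z^2 + b z + c = 0 with a = 1.02, b = 1.451, c = 1.
Discriminant D = b^2 - 4ac = (1.451)^2 - 4*(1.02)*1 = 2.105401 - (4.08) = -1.974599.
D < 0, so the roots are the complex-conjugate pair z = (-b +/- i sqrt(-D)) / (2a) = -0.7113 +/- 0.6888i.
For a conjugate pair |z|^2 = z * conj(z) = (product of roots) = c/a = 1/(1.02) = 0.980392, so |z| = sqrt(0.980392) = 0.9901 for both roots.
Moduli of all roots: 0.9901, 0.9901.
All moduli strictly greater than 1? No.
Verdict: Not invertible.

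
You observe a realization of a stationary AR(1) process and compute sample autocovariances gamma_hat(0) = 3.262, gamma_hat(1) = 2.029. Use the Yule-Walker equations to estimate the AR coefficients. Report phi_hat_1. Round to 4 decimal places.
\hat\phi_{1} = 0.6220

The Yule-Walker equations for an AR(p) process read, in matrix form,
  Gamma_p phi = r_p,   with   (Gamma_p)_{ij} = gamma(|i - j|),
                       (r_p)_i = gamma(i),   i,j = 1..p.
Substitute the sample gammas (Toeplitz matrix and right-hand side of size 1):
  Gamma_p = [[3.262]]
  r_p     = [2.029]
With p = 1 this is the single equation gamma(0) phi_1 = gamma(1):
  phi_hat_1 = gamma(1) / gamma(0) = 2.029 / 3.262 = 0.6220.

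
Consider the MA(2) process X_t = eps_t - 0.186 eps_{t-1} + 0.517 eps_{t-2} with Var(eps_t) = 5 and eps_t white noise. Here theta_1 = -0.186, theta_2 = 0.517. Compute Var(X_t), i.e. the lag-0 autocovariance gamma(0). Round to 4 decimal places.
\gamma(0) = 6.5094

For an MA(q) process X_t = eps_t + sum_i theta_i eps_{t-i} with
Var(eps_t) = sigma^2, the variance is
  gamma(0) = sigma^2 * (1 + sum_i theta_i^2).
  sum_i theta_i^2 = (-0.186)^2 + (0.517)^2 = 0.034596 + 0.267289 = 0.301885.
  gamma(0) = 5 * (1 + 0.301885) = 5 * 1.301885 = 6.509425, which rounds to 6.5094.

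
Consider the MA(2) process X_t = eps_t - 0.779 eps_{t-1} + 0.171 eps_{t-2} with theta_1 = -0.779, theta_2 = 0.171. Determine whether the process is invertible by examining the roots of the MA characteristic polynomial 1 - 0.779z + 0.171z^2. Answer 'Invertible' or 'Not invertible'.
\text{Invertible}

The MA(q) characteristic polynomial is P(z) = 1 - 0.779z + 0.171z^2.
Invertibility requires all roots to lie outside the unit circle, i.e. |z| > 1 for every root.
Set 1 + (-0.779) z + (0.171) z^2 = 0, i.e. a z^2 + b z + c = 0 with a = 0.171, b = -0.779, c = 1.
Discriminant D = b^2 - 4ac = (-0.779)^2 - 4*(0.171)*1 = 0.606841 - (0.684) = -0.077159.
D < 0, so the roots are the complex-conjugate pair z = (-b +/- i sqrt(-D)) / (2a) = 2.2778 +/- 0.8122i.
For a conjugate pair |z|^2 = z * conj(z) = (product of roots) = c/a = 1/(0.171) = 5.847953, so |z| = sqrt(5.847953) = 2.4183 for both roots.
Moduli of all roots: 2.4183, 2.4183.
All moduli strictly greater than 1? Yes.
Verdict: Invertible.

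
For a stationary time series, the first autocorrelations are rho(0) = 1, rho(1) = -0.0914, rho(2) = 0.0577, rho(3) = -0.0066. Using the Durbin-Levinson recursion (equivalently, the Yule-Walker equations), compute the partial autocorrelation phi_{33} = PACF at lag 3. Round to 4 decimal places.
\phi_{33} = 0.0030

The PACF at lag k is phi_{kk}, the last component of the solution
to the Yule-Walker system G_k phi = r_k where
  (G_k)_{ij} = rho(|i - j|), (r_k)_i = rho(i), i,j = 1..k.
Equivalently, Durbin-Levinson gives phi_{kk} iteratively:
  phi_{11} = rho(1)
  phi_{kk} = [rho(k) - sum_{j=1..k-1} phi_{k-1,j} rho(k-j)]
            / [1 - sum_{j=1..k-1} phi_{k-1,j} rho(j)],
  phi_{k,j} = phi_{k-1,j} - phi_{kk} phi_{k-1,k-j},  j = 1..k-1.
Step k = 1:
  phi_11 = rho(1) = -0.0914.
Step k = 2:
  phi_22 = [rho(2) - phi_11 rho(1)] / [1 - phi_11 rho(1)] = [0.0577 - (-0.0914)(-0.0914)] / [1 - (-0.0914)(-0.0914)]
         = 0.04934604 / 0.99164604 = 0.049762.
  Update: phi_21 = phi_11 - phi_22 phi_11 = -0.0914 - (0.049762)(-0.0914) = -0.086852.
Step k = 3:
  phi_33 = [rho(3) - phi_21 rho(2) - phi_22 rho(1)] / [1 - phi_21 rho(1) - phi_22 rho(2)]
    numerator   = -0.0066 - (-0.086852)(0.0577) - (0.049762)(-0.0914) = 0.00295957
    denominator = 1 - (-0.086852)(-0.0914) - (0.049762)(0.0577) = 0.98919049
  phi_33 = 0.00295957 / 0.98919049 = 0.003.
Therefore phi_{33} = 0.0030.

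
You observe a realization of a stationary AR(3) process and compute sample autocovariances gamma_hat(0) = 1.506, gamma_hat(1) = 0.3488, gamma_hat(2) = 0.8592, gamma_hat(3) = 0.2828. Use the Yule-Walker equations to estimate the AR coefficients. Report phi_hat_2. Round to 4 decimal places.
\hat\phi_{2} = 0.5460

The Yule-Walker equations for an AR(p) process read, in matrix form,
  Gamma_p phi = r_p,   with   (Gamma_p)_{ij} = gamma(|i - j|),
                       (r_p)_i = gamma(i),   i,j = 1..p.
Substitute the sample gammas (Toeplitz matrix and right-hand side of size 3):
  Gamma_p = [[1.506, 0.3488, 0.8592], [0.3488, 1.506, 0.3488], [0.8592, 0.3488, 1.506]]
  r_p     = [0.3488, 0.8592, 0.2828]
Written out (R1..R3):
  (R1) 1.506 phi_1 + 0.3488 phi_2 + 0.8592 phi_3 = 0.3488
  (R2) 0.3488 phi_1 + 1.506 phi_2 + 0.3488 phi_3 = 0.8592
  (R3) 0.8592 phi_1 + 0.3488 phi_2 + 1.506 phi_3 = 0.2828
Gaussian elimination:
  R2 <- R2 - (0.3488/1.506) R1 = R2 - (0.231607) R1:  1.425216 phi_2 + 0.149803 phi_3 = 0.778416
  R3 <- R3 - (0.8592/1.506) R1 = R3 - (0.570518) R1:  0.149803 phi_2 + 1.015811 phi_3 = 0.083803
  R3 <- R3 - (0.149803/1.425216) R2 = R3 - (0.105109) R2:  1.000065 phi_3 = 0.001985
Back-substitution:
  phi_hat_3 = 0.001985 / 1.000065 = 0.001985
  phi_hat_2 = (0.778416 - (0.149803)(0.001985)) / 1.425216 = 0.545965
  phi_hat_1 = (0.3488 - (0.3488)(0.545965) - (0.8592)(0.001985)) / 1.506 = 0.104025
So phi_hat = [0.1040, 0.5460, 0.0020].
Therefore phi_hat_2 = 0.5460.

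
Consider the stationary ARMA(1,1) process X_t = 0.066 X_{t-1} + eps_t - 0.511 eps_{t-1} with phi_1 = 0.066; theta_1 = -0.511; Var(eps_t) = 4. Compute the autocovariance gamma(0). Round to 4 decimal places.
\gamma(0) = 4.7956

Multiply the model equation by X_{t-k} and take expectations. With theta_0 = psi_0 = 1 and psi_j the MA(infinity) weights, this gives
  gamma(k) - sum_i phi_i gamma(k-i) = c_k,
  c_k = sigma^2 * sum_{j=k..q} theta_j psi_{j-k}   (c_k = 0 for k > q),
using gamma(-m) = gamma(m).
psi-weights needed (psi_j = theta_j + sum_i phi_i psi_{j-i}):
  psi_1 = theta_1 + phi_1 = -0.511 + (0.066) = -0.445
Right-hand sides:
  c_0 = sigma^2 (1 + theta_1 psi_1) = 4 * (1 + (-0.511)(-0.445)) = 4 * 1.227395 = 4.90958
  c_1 = sigma^2 theta_1 = 4 * (-0.511) = -2.044
  c_2 = 0
Equations for k = 0 and k = 1 (AR order 1):
  gamma(0) = phi_1 gamma(1) + c_0
  gamma(1) = phi_1 gamma(0) + c_1
Substituting the second into the first: gamma(0) (1 - phi_1^2) = c_0 + phi_1 c_1, so
  gamma(0) = (c_0 + phi_1 c_1) / (1 - phi_1^2) = (4.90958 + (0.066)(-2.044)) / (1 - (0.066)^2) = 4.774676 / 0.995644 = 4.795565.
Therefore gamma(0) = 4.7956 (to 4 decimal places).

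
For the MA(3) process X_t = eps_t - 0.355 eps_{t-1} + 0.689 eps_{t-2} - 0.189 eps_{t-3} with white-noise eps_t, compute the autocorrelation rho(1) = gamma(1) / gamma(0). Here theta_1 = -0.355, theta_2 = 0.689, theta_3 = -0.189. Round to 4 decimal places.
\rho(1) = -0.4460

For an MA(q) process with theta_0 = 1, the autocovariance is
  gamma(k) = sigma^2 * sum_{i=0..q-k} theta_i * theta_{i+k},
and rho(k) = gamma(k) / gamma(0). Sigma^2 cancels.
  numerator   = (1)*(-0.355) + (-0.355)*(0.689) + (0.689)*(-0.189) = -0.729816.
  denominator = (1)^2 + (-0.355)^2 + (0.689)^2 + (-0.189)^2 = 1.636467.
  rho(1) = -0.729816 / 1.636467 = -0.4460.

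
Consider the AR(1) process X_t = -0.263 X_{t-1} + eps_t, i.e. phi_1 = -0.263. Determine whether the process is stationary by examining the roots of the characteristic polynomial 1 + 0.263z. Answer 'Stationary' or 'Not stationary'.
\text{Stationary}

The AR(p) characteristic polynomial is P(z) = 1 + 0.263z.
Stationarity requires all roots to lie outside the unit circle, i.e. |z| > 1 for every root.
This is linear in z: 1 + (0.263) z = 0  =>  z = -1/(0.263) = -3.802281,  |z| = 3.802281.
Moduli of all roots: 3.8023.
All moduli strictly greater than 1? Yes.
Verdict: Stationary.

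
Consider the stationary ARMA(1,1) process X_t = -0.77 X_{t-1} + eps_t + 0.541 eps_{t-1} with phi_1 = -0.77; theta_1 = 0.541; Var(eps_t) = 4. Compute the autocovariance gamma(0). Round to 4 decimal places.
\gamma(0) = 4.5153

Multiply the model equation by X_{t-k} and take expectations. With theta_0 = psi_0 = 1 and psi_j the MA(infinity) weights, this gives
  gamma(k) - sum_i phi_i gamma(k-i) = c_k,
  c_k = sigma^2 * sum_{j=k..q} theta_j psi_{j-k}   (c_k = 0 for k > q),
using gamma(-m) = gamma(m).
psi-weights needed (psi_j = theta_j + sum_i phi_i psi_{j-i}):
  psi_1 = theta_1 + phi_1 = 0.541 + (-0.77) = -0.229
Right-hand sides:
  c_0 = sigma^2 (1 + theta_1 psi_1) = 4 * (1 + (0.541)(-0.229)) = 4 * 0.876111 = 3.504444
  c_1 = sigma^2 theta_1 = 4 * (0.541) = 2.164
  c_2 = 0
Equations for k = 0 and k = 1 (AR order 1):
  gamma(0) = phi_1 gamma(1) + c_0
  gamma(1) = phi_1 gamma(0) + c_1
Substituting the second into the first: gamma(0) (1 - phi_1^2) = c_0 + phi_1 c_1, so
  gamma(0) = (c_0 + phi_1 c_1) / (1 - phi_1^2) = (3.504444 + (-0.77)(2.164)) / (1 - (-0.77)^2) = 1.838164 / 0.4071 = 4.515264.
Therefore gamma(0) = 4.5153 (to 4 decimal places).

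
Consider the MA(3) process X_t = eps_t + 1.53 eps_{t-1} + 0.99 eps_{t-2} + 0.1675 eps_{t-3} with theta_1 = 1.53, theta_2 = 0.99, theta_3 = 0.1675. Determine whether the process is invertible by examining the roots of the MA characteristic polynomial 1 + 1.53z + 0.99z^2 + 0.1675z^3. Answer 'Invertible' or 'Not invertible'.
\text{Invertible}

The MA(q) characteristic polynomial is P(z) = 1 + 1.53z + 0.99z^2 + 0.1675z^3.
Invertibility requires all roots to lie outside the unit circle, i.e. |z| > 1 for every root.
Degree 3: look for a simple real root z0 first, then factor out (1 - z/z0) and solve the remaining quadratic.
Testing z0 = -4: P(-4) = 1 + (1.53)(-4) + (0.99)(-4)^2 + (0.1675)(-4)^3
  = 1 + (-6.12) + (15.84) + (-10.72) = 0.  So z_0 = -4 is a root, |z_0| = 4.
Divide out the factor (1 + 0.25 z) = (1 - z/z0) (since 1/z0 = -0.25):
  P(z) = (1 + 0.25 z)(1 + (1.28) z + (0.67) z^2)
  [check: z-coef 1.28 - (-0.25) = 1.53; z^2-coef 0.67 - (-0.25)(1.28) = 0.99; z^3-coef -(-0.25)(0.67) = 0.1675.]
Remaining roots from the quadratic factor 1 + (1.28) z + (0.67) z^2:
  Set 1 + (1.28) z + (0.67) z^2 = 0, i.e. a z^2 + b z + c = 0 with a = 0.67, b = 1.28, c = 1.
  Discriminant D = b^2 - 4ac = (1.28)^2 - 4*(0.67)*1 = 1.6384 - (2.68) = -1.0416.
  D < 0, so the roots are the complex-conjugate pair z = (-b +/- i sqrt(-D)) / (2a) = -0.9552 +/- 0.7616i.
  For a conjugate pair |z|^2 = z * conj(z) = (product of roots) = c/a = 1/(0.67) = 1.492537, so |z| = sqrt(1.492537) = 1.2217 for both roots.
Moduli of all roots: 4.0000, 1.2217, 1.2217.
All moduli strictly greater than 1? Yes.
Verdict: Invertible.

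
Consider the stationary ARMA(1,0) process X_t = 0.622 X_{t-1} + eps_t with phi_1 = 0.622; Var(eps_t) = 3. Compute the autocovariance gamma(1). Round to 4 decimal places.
\gamma(1) = 3.0435

Multiply the model equation by X_{t-k} and take expectations. With theta_0 = psi_0 = 1 and psi_j the MA(infinity) weights, this gives
  gamma(k) - sum_i phi_i gamma(k-i) = c_k,
  c_k = sigma^2 * sum_{j=k..q} theta_j psi_{j-k}   (c_k = 0 for k > q),
using gamma(-m) = gamma(m).
Pure AR (q = 0): c_0 = sigma^2 = 3, c_k = 0 for k >= 1.
Equations for k = 0 and k = 1 (AR order 1):
  gamma(0) = phi_1 gamma(1) + c_0
  gamma(1) = phi_1 gamma(0) + c_1
Substituting the second into the first: gamma(0) (1 - phi_1^2) = c_0 + phi_1 c_1, so
  gamma(0) = c_0 / (1 - phi_1^2) = 3 / (1 - (0.622)^2) = 3 / 0.613116 = 4.893038.
  gamma(1) = phi_1 gamma(0) = (0.622)(4.893038) = 3.04347.
Therefore gamma(1) = 3.0435 (to 4 decimal places).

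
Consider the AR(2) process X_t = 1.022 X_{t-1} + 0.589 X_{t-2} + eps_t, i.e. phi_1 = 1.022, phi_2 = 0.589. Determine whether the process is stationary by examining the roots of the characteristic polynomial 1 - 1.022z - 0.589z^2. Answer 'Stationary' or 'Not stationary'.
\text{Not stationary}

The AR(p) characteristic polynomial is P(z) = 1 - 1.022z - 0.589z^2.
Stationarity requires all roots to lie outside the unit circle, i.e. |z| > 1 for every root.
Set 1 + (-1.022) z + (-0.589) z^2 = 0, i.e. a z^2 + b z + c = 0 with a = -0.589, b = -1.022, c = 1.
Discriminant D = b^2 - 4ac = (-1.022)^2 - 4*(-0.589)*1 = 1.044484 - (-2.356) = 3.400484.
D >= 0, so the roots are real: z = (-b +/- sqrt(D)) / (2a) = (1.022 +/- 1.84404) / (-1.178).
  z_1 = (1.022 + 1.84404) / (-1.178) = -2.433,   |z_1| = 2.433.
  z_2 = (1.022 - 1.84404) / (-1.178) = 0.6978,   |z_2| = 0.6978.
Moduli of all roots: 2.4330, 0.6978.
All moduli strictly greater than 1? No.
Verdict: Not stationary.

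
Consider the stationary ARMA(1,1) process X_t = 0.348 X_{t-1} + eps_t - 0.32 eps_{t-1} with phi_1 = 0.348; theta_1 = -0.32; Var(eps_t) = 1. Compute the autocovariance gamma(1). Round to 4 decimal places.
\gamma(1) = 0.0283

Multiply the model equation by X_{t-k} and take expectations. With theta_0 = psi_0 = 1 and psi_j the MA(infinity) weights, this gives
  gamma(k) - sum_i phi_i gamma(k-i) = c_k,
  c_k = sigma^2 * sum_{j=k..q} theta_j psi_{j-k}   (c_k = 0 for k > q),
using gamma(-m) = gamma(m).
psi-weights needed (psi_j = theta_j + sum_i phi_i psi_{j-i}):
  psi_1 = theta_1 + phi_1 = -0.32 + (0.348) = 0.028
Right-hand sides:
  c_0 = sigma^2 (1 + theta_1 psi_1) = 1 * (1 + (-0.32)(0.028)) = 1 * 0.99104 = 0.99104
  c_1 = sigma^2 theta_1 = 1 * (-0.32) = -0.32
  c_2 = 0
Equations for k = 0 and k = 1 (AR order 1):
  gamma(0) = phi_1 gamma(1) + c_0
  gamma(1) = phi_1 gamma(0) + c_1
Substituting the second into the first: gamma(0) (1 - phi_1^2) = c_0 + phi_1 c_1, so
  gamma(0) = (c_0 + phi_1 c_1) / (1 - phi_1^2) = (0.99104 + (0.348)(-0.32)) / (1 - (0.348)^2) = 0.87968 / 0.878896 = 1.000892.
  gamma(1) = phi_1 gamma(0) + c_1 = (0.348)(1.000892) + (-0.32) = 0.02831.
Therefore gamma(1) = 0.0283 (to 4 decimal places).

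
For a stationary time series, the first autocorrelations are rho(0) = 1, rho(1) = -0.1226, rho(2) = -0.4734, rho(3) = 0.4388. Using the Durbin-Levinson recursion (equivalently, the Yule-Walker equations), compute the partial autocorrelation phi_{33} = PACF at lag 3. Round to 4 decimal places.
\phi_{33} = 0.3920

The PACF at lag k is phi_{kk}, the last component of the solution
to the Yule-Walker system G_k phi = r_k where
  (G_k)_{ij} = rho(|i - j|), (r_k)_i = rho(i), i,j = 1..k.
Equivalently, Durbin-Levinson gives phi_{kk} iteratively:
  phi_{11} = rho(1)
  phi_{kk} = [rho(k) - sum_{j=1..k-1} phi_{k-1,j} rho(k-j)]
            / [1 - sum_{j=1..k-1} phi_{k-1,j} rho(j)],
  phi_{k,j} = phi_{k-1,j} - phi_{kk} phi_{k-1,k-j},  j = 1..k-1.
Step k = 1:
  phi_11 = rho(1) = -0.1226.
Step k = 2:
  phi_22 = [rho(2) - phi_11 rho(1)] / [1 - phi_11 rho(1)] = [-0.4734 - (-0.1226)(-0.1226)] / [1 - (-0.1226)(-0.1226)]
         = -0.48843076 / 0.98496924 = -0.495884.
  Update: phi_21 = phi_11 - phi_22 phi_11 = -0.1226 - (-0.495884)(-0.1226) = -0.183395.
Step k = 3:
  phi_33 = [rho(3) - phi_21 rho(2) - phi_22 rho(1)] / [1 - phi_21 rho(1) - phi_22 rho(2)]
    numerator   = 0.4388 - (-0.183395)(-0.4734) - (-0.495884)(-0.1226) = 0.2911852
    denominator = 1 - (-0.183395)(-0.1226) - (-0.495884)(-0.4734) = 0.74276411
  phi_33 = 0.2911852 / 0.74276411 = 0.392.
Therefore phi_{33} = 0.3920.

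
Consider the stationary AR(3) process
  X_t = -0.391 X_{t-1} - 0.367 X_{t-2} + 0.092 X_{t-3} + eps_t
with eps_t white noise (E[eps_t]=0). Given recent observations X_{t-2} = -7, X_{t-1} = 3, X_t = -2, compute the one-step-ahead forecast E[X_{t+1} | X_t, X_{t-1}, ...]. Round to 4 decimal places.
E[X_{t+1} \mid \mathcal F_t] = -0.9630

For an AR(p) model X_t = c + sum_i phi_i X_{t-i} + eps_t, the
one-step-ahead conditional mean is
  E[X_{t+1} | X_t, ...] = c + sum_i phi_i X_{t+1-i}.
Substitute known values:
  E[X_{t+1} | ...] = (-0.391) * (-2) + (-0.367) * (3) + (0.092) * (-7)
                   = -0.9630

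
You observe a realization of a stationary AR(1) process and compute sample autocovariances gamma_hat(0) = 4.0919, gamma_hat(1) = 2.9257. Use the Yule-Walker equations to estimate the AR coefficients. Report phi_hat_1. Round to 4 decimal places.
\hat\phi_{1} = 0.7150

The Yule-Walker equations for an AR(p) process read, in matrix form,
  Gamma_p phi = r_p,   with   (Gamma_p)_{ij} = gamma(|i - j|),
                       (r_p)_i = gamma(i),   i,j = 1..p.
Substitute the sample gammas (Toeplitz matrix and right-hand side of size 1):
  Gamma_p = [[4.0919]]
  r_p     = [2.9257]
With p = 1 this is the single equation gamma(0) phi_1 = gamma(1):
  phi_hat_1 = gamma(1) / gamma(0) = 2.9257 / 4.0919 = 0.7150.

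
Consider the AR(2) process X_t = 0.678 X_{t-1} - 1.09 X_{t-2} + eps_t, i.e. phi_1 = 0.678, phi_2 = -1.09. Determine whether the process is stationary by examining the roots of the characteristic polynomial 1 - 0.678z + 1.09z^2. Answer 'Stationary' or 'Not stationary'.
\text{Not stationary}

The AR(p) characteristic polynomial is P(z) = 1 - 0.678z + 1.09z^2.
Stationarity requires all roots to lie outside the unit circle, i.e. |z| > 1 for every root.
Set 1 + (-0.678) z + (1.09) z^2 = 0, i.e. a z^2 + b z + c = 0 with a = 1.09, b = -0.678, c = 1.
Discriminant D = b^2 - 4ac = (-0.678)^2 - 4*(1.09)*1 = 0.459684 - (4.36) = -3.900316.
D < 0, so the roots are the complex-conjugate pair z = (-b +/- i sqrt(-D)) / (2a) = 0.311 +/- 0.9059i.
For a conjugate pair |z|^2 = z * conj(z) = (product of roots) = c/a = 1/(1.09) = 0.917431, so |z| = sqrt(0.917431) = 0.9578 for both roots.
Moduli of all roots: 0.9578, 0.9578.
All moduli strictly greater than 1? No.
Verdict: Not stationary.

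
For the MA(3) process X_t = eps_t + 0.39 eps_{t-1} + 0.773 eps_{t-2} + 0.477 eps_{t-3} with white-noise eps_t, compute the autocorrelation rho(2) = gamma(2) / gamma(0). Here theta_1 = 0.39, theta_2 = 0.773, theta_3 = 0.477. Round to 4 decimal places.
\rho(2) = 0.4851

For an MA(q) process with theta_0 = 1, the autocovariance is
  gamma(k) = sigma^2 * sum_{i=0..q-k} theta_i * theta_{i+k},
and rho(k) = gamma(k) / gamma(0). Sigma^2 cancels.
  numerator   = (1)*(0.773) + (0.39)*(0.477) = 0.95903.
  denominator = (1)^2 + (0.39)^2 + (0.773)^2 + (0.477)^2 = 1.977158.
  rho(2) = 0.95903 / 1.977158 = 0.4851.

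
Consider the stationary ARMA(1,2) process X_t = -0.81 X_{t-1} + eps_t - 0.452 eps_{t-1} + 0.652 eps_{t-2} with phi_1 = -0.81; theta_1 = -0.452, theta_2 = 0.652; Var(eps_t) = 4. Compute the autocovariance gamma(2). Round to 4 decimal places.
\gamma(2) = 34.9332

Multiply the model equation by X_{t-k} and take expectations. With theta_0 = psi_0 = 1 and psi_j the MA(infinity) weights, this gives
  gamma(k) - sum_i phi_i gamma(k-i) = c_k,
  c_k = sigma^2 * sum_{j=k..q} theta_j psi_{j-k}   (c_k = 0 for k > q),
using gamma(-m) = gamma(m).
psi-weights needed (psi_j = theta_j + sum_i phi_i psi_{j-i}):
  psi_1 = theta_1 + phi_1 = -0.452 + (-0.81) = -1.262
  psi_2 = theta_2 + phi_1 psi_1 = 0.652 + (-0.81)(-1.262) = 1.67422
Right-hand sides:
  c_0 = sigma^2 (1 + theta_1 psi_1 + theta_2 psi_2) = 4 * (1 + (-0.452)(-1.262) + (0.652)(1.67422)) = 4 * 2.662015 = 10.648062
  c_1 = sigma^2 (theta_1 + theta_2 psi_1) = 4 * (-0.452 + (0.652)(-1.262)) = -5.099296
  c_2 = sigma^2 theta_2 = 4 * (0.652) = 2.608
Equations for k = 0 and k = 1 (AR order 1):
  gamma(0) = phi_1 gamma(1) + c_0
  gamma(1) = phi_1 gamma(0) + c_1
Substituting the second into the first: gamma(0) (1 - phi_1^2) = c_0 + phi_1 c_1, so
  gamma(0) = (c_0 + phi_1 c_1) / (1 - phi_1^2) = (10.648062 + (-0.81)(-5.099296)) / (1 - (-0.81)^2) = 14.778492 / 0.3439 = 42.973223.
  gamma(1) = phi_1 gamma(0) + c_1 = (-0.81)(42.973223) + (-5.099296) = -39.907607.
For k = 2: gamma(2) = phi_1 gamma(1) + c_2
  = (-0.81)(-39.907607) + (2.608) = 34.933162.
Therefore gamma(2) = 34.9332 (to 4 decimal places).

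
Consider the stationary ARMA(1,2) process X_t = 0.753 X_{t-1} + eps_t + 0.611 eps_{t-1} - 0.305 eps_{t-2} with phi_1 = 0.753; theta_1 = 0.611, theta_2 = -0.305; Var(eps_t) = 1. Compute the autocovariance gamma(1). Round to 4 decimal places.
\gamma(1) = 3.2557

Multiply the model equation by X_{t-k} and take expectations. With theta_0 = psi_0 = 1 and psi_j the MA(infinity) weights, this gives
  gamma(k) - sum_i phi_i gamma(k-i) = c_k,
  c_k = sigma^2 * sum_{j=k..q} theta_j psi_{j-k}   (c_k = 0 for k > q),
using gamma(-m) = gamma(m).
psi-weights needed (psi_j = theta_j + sum_i phi_i psi_{j-i}):
  psi_1 = theta_1 + phi_1 = 0.611 + (0.753) = 1.364
  psi_2 = theta_2 + phi_1 psi_1 = -0.305 + (0.753)(1.364) = 0.722092
Right-hand sides:
  c_0 = sigma^2 (1 + theta_1 psi_1 + theta_2 psi_2) = 1 * (1 + (0.611)(1.364) + (-0.305)(0.722092)) = 1 * 1.613166 = 1.613166
  c_1 = sigma^2 (theta_1 + theta_2 psi_1) = 1 * (0.611 + (-0.305)(1.364)) = 0.19498
  c_2 = sigma^2 theta_2 = 1 * (-0.305) = -0.305
Equations for k = 0 and k = 1 (AR order 1):
  gamma(0) = phi_1 gamma(1) + c_0
  gamma(1) = phi_1 gamma(0) + c_1
Substituting the second into the first: gamma(0) (1 - phi_1^2) = c_0 + phi_1 c_1, so
  gamma(0) = (c_0 + phi_1 c_1) / (1 - phi_1^2) = (1.613166 + (0.753)(0.19498)) / (1 - (0.753)^2) = 1.759986 / 0.432991 = 4.064717.
  gamma(1) = phi_1 gamma(0) + c_1 = (0.753)(4.064717) + (0.19498) = 3.255712.
Therefore gamma(1) = 3.2557 (to 4 decimal places).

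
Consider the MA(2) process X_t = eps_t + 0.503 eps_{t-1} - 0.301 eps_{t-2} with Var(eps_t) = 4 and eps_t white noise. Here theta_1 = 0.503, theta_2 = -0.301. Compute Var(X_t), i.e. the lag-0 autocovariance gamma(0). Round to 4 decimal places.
\gamma(0) = 5.3744

For an MA(q) process X_t = eps_t + sum_i theta_i eps_{t-i} with
Var(eps_t) = sigma^2, the variance is
  gamma(0) = sigma^2 * (1 + sum_i theta_i^2).
  sum_i theta_i^2 = (0.503)^2 + (-0.301)^2 = 0.253009 + 0.090601 = 0.34361.
  gamma(0) = 4 * (1 + 0.34361) = 4 * 1.34361 = 5.37444, which rounds to 5.3744.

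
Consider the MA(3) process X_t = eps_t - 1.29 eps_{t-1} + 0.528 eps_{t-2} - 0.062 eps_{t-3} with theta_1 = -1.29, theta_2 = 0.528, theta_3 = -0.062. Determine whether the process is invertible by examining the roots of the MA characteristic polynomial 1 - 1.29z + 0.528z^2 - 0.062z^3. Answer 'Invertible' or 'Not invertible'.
\text{Invertible}

The MA(q) characteristic polynomial is P(z) = 1 - 1.29z + 0.528z^2 - 0.062z^3.
Invertibility requires all roots to lie outside the unit circle, i.e. |z| > 1 for every root.
Degree 3: look for a simple real root z0 first, then factor out (1 - z/z0) and solve the remaining quadratic.
Testing z0 = 5: P(5) = 1 + (-1.29)(5) + (0.528)(5)^2 + (-0.062)(5)^3
  = 1 + (-6.45) + (13.2) + (-7.75) = 0.  So z_0 = 5 is a root, |z_0| = 5.
Divide out the factor (1 - 0.2 z) = (1 - z/z0) (since 1/z0 = 0.2):
  P(z) = (1 - 0.2 z)(1 + (-1.09) z + (0.31) z^2)
  [check: z-coef -1.09 - (0.2) = -1.29; z^2-coef 0.31 - (0.2)(-1.09) = 0.528; z^3-coef -(0.2)(0.31) = -0.062.]
Remaining roots from the quadratic factor 1 + (-1.09) z + (0.31) z^2:
  Set 1 + (-1.09) z + (0.31) z^2 = 0, i.e. a z^2 + b z + c = 0 with a = 0.31, b = -1.09, c = 1.
  Discriminant D = b^2 - 4ac = (-1.09)^2 - 4*(0.31)*1 = 1.1881 - (1.24) = -0.0519.
  D < 0, so the roots are the complex-conjugate pair z = (-b +/- i sqrt(-D)) / (2a) = 1.7581 +/- 0.3674i.
  For a conjugate pair |z|^2 = z * conj(z) = (product of roots) = c/a = 1/(0.31) = 3.225806, so |z| = sqrt(3.225806) = 1.7961 for both roots.
Moduli of all roots: 5.0000, 1.7961, 1.7961.
All moduli strictly greater than 1? Yes.
Verdict: Invertible.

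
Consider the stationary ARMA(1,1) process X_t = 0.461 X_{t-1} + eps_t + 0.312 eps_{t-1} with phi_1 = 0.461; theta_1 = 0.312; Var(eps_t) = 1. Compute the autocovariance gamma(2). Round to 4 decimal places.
\gamma(2) = 0.5176

Multiply the model equation by X_{t-k} and take expectations. With theta_0 = psi_0 = 1 and psi_j the MA(infinity) weights, this gives
  gamma(k) - sum_i phi_i gamma(k-i) = c_k,
  c_k = sigma^2 * sum_{j=k..q} theta_j psi_{j-k}   (c_k = 0 for k > q),
using gamma(-m) = gamma(m).
psi-weights needed (psi_j = theta_j + sum_i phi_i psi_{j-i}):
  psi_1 = theta_1 + phi_1 = 0.312 + (0.461) = 0.773
Right-hand sides:
  c_0 = sigma^2 (1 + theta_1 psi_1) = 1 * (1 + (0.312)(0.773)) = 1 * 1.241176 = 1.241176
  c_1 = sigma^2 theta_1 = 1 * (0.312) = 0.312
  c_2 = 0
Equations for k = 0 and k = 1 (AR order 1):
  gamma(0) = phi_1 gamma(1) + c_0
  gamma(1) = phi_1 gamma(0) + c_1
Substituting the second into the first: gamma(0) (1 - phi_1^2) = c_0 + phi_1 c_1, so
  gamma(0) = (c_0 + phi_1 c_1) / (1 - phi_1^2) = (1.241176 + (0.461)(0.312)) / (1 - (0.461)^2) = 1.385008 / 0.787479 = 1.758787.
  gamma(1) = phi_1 gamma(0) + c_1 = (0.461)(1.758787) + (0.312) = 1.122801.
For k = 2 (> q): gamma(2) = phi_1 gamma(1) = (0.461)(1.122801) = 0.517611.
Therefore gamma(2) = 0.5176 (to 4 decimal places).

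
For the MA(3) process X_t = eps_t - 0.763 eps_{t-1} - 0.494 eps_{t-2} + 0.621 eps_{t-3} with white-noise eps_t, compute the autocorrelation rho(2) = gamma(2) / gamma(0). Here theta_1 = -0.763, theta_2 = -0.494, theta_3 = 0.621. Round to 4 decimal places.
\rho(2) = -0.4376

For an MA(q) process with theta_0 = 1, the autocovariance is
  gamma(k) = sigma^2 * sum_{i=0..q-k} theta_i * theta_{i+k},
and rho(k) = gamma(k) / gamma(0). Sigma^2 cancels.
  numerator   = (1)*(-0.494) + (-0.763)*(0.621) = -0.967823.
  denominator = (1)^2 + (-0.763)^2 + (-0.494)^2 + (0.621)^2 = 2.211846.
  rho(2) = -0.967823 / 2.211846 = -0.4376.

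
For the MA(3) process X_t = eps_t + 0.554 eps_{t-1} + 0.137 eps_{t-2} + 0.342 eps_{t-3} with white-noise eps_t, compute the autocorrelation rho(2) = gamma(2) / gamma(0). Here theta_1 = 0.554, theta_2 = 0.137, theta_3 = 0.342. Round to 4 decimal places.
\rho(2) = 0.2263

For an MA(q) process with theta_0 = 1, the autocovariance is
  gamma(k) = sigma^2 * sum_{i=0..q-k} theta_i * theta_{i+k},
and rho(k) = gamma(k) / gamma(0). Sigma^2 cancels.
  numerator   = (1)*(0.137) + (0.554)*(0.342) = 0.326468.
  denominator = (1)^2 + (0.554)^2 + (0.137)^2 + (0.342)^2 = 1.442649.
  rho(2) = 0.326468 / 1.442649 = 0.2263.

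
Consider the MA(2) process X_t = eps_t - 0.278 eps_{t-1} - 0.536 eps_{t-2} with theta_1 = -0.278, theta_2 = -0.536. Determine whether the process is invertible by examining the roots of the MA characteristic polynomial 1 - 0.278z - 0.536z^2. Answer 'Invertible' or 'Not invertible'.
\text{Invertible}

The MA(q) characteristic polynomial is P(z) = 1 - 0.278z - 0.536z^2.
Invertibility requires all roots to lie outside the unit circle, i.e. |z| > 1 for every root.
Set 1 + (-0.278) z + (-0.536) z^2 = 0, i.e. a z^2 + b z + c = 0 with a = -0.536, b = -0.278, c = 1.
Discriminant D = b^2 - 4ac = (-0.278)^2 - 4*(-0.536)*1 = 0.077284 - (-2.144) = 2.221284.
D >= 0, so the roots are real: z = (-b +/- sqrt(D)) / (2a) = (0.278 +/- 1.490397) / (-1.072).
  z_1 = (0.278 + 1.490397) / (-1.072) = -1.6496,   |z_1| = 1.6496.
  z_2 = (0.278 - 1.490397) / (-1.072) = 1.131,   |z_2| = 1.131.
Moduli of all roots: 1.6496, 1.1310.
All moduli strictly greater than 1? Yes.
Verdict: Invertible.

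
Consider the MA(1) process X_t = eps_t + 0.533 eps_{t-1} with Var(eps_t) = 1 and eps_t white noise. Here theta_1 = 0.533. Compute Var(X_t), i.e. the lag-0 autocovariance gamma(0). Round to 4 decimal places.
\gamma(0) = 1.2841

For an MA(q) process X_t = eps_t + sum_i theta_i eps_{t-i} with
Var(eps_t) = sigma^2, the variance is
  gamma(0) = sigma^2 * (1 + sum_i theta_i^2).
  sum_i theta_i^2 = (0.533)^2 = 0.284089.
  gamma(0) = 1 * (1 + 0.284089) = 1 * 1.284089 = 1.284089, which rounds to 1.2841.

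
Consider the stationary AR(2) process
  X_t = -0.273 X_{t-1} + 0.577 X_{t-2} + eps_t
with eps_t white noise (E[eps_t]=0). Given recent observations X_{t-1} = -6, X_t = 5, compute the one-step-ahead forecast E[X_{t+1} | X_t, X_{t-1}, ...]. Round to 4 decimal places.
E[X_{t+1} \mid \mathcal F_t] = -4.8270

For an AR(p) model X_t = c + sum_i phi_i X_{t-i} + eps_t, the
one-step-ahead conditional mean is
  E[X_{t+1} | X_t, ...] = c + sum_i phi_i X_{t+1-i}.
Substitute known values:
  E[X_{t+1} | ...] = (-0.273) * (5) + (0.577) * (-6)
                   = -4.8270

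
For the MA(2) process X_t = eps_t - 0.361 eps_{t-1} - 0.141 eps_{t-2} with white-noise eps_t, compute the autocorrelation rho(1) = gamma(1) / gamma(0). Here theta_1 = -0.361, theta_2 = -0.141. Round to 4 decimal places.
\rho(1) = -0.2696

For an MA(q) process with theta_0 = 1, the autocovariance is
  gamma(k) = sigma^2 * sum_{i=0..q-k} theta_i * theta_{i+k},
and rho(k) = gamma(k) / gamma(0). Sigma^2 cancels.
  numerator   = (1)*(-0.361) + (-0.361)*(-0.141) = -0.310099.
  denominator = (1)^2 + (-0.361)^2 + (-0.141)^2 = 1.150202.
  rho(1) = -0.310099 / 1.150202 = -0.2696.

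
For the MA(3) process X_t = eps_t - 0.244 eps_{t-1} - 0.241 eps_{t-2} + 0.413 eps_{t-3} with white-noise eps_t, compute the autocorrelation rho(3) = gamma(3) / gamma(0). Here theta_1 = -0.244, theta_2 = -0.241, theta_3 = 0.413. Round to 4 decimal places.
\rho(3) = 0.3206

For an MA(q) process with theta_0 = 1, the autocovariance is
  gamma(k) = sigma^2 * sum_{i=0..q-k} theta_i * theta_{i+k},
and rho(k) = gamma(k) / gamma(0). Sigma^2 cancels.
  numerator   = (1)*(0.413) = 0.413.
  denominator = (1)^2 + (-0.244)^2 + (-0.241)^2 + (0.413)^2 = 1.288186.
  rho(3) = 0.413 / 1.288186 = 0.3206.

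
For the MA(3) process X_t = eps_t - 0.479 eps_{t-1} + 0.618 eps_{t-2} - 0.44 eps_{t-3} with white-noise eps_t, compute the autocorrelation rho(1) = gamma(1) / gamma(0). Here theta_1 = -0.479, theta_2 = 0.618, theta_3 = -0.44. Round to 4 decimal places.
\rho(1) = -0.5800

For an MA(q) process with theta_0 = 1, the autocovariance is
  gamma(k) = sigma^2 * sum_{i=0..q-k} theta_i * theta_{i+k},
and rho(k) = gamma(k) / gamma(0). Sigma^2 cancels.
  numerator   = (1)*(-0.479) + (-0.479)*(0.618) + (0.618)*(-0.44) = -1.046942.
  denominator = (1)^2 + (-0.479)^2 + (0.618)^2 + (-0.44)^2 = 1.804965.
  rho(1) = -1.046942 / 1.804965 = -0.5800.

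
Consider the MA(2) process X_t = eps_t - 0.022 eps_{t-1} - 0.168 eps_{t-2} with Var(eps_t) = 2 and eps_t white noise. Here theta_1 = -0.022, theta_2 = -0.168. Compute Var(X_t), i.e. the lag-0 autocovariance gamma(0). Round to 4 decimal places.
\gamma(0) = 2.0574

For an MA(q) process X_t = eps_t + sum_i theta_i eps_{t-i} with
Var(eps_t) = sigma^2, the variance is
  gamma(0) = sigma^2 * (1 + sum_i theta_i^2).
  sum_i theta_i^2 = (-0.022)^2 + (-0.168)^2 = 0.000484 + 0.028224 = 0.028708.
  gamma(0) = 2 * (1 + 0.028708) = 2 * 1.028708 = 2.057416, which rounds to 2.0574.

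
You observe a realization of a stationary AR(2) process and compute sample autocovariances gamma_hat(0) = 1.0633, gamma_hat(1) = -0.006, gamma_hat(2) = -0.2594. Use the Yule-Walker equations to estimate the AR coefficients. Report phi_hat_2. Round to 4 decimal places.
\hat\phi_{2} = -0.2440

The Yule-Walker equations for an AR(p) process read, in matrix form,
  Gamma_p phi = r_p,   with   (Gamma_p)_{ij} = gamma(|i - j|),
                       (r_p)_i = gamma(i),   i,j = 1..p.
Substitute the sample gammas (Toeplitz matrix and right-hand side of size 2):
  Gamma_p = [[1.0633, -0.006], [-0.006, 1.0633]]
  r_p     = [-0.006, -0.2594]
Written out:
  1.0633 phi_1 - 0.006 phi_2 = -0.006
  -0.006 phi_1 + 1.0633 phi_2 = -0.2594
Solve by Cramer's rule:
  det = gamma(0)^2 - gamma(1)^2 = (1.0633)^2 - (-0.006)^2 = 1.13060689 - 0.000036 = 1.13057089
  phi_hat_1 = [gamma(1) gamma(0) - gamma(1) gamma(2)] / det = [(-0.006)(1.0633) - (-0.006)(-0.2594)] / 1.13057089 = -0.0079362 / 1.13057089 = -0.007
  phi_hat_2 = [gamma(0) gamma(2) - gamma(1)^2] / det = [(1.0633)(-0.2594) - (-0.006)^2] / 1.13057089 = -0.27585602 / 1.13057089 = -0.244
So phi_hat = [-0.0070, -0.2440].
Therefore phi_hat_2 = -0.2440.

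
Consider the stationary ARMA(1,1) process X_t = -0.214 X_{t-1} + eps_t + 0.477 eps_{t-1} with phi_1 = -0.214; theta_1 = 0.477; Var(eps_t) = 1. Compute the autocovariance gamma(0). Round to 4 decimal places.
\gamma(0) = 1.0725

Multiply the model equation by X_{t-k} and take expectations. With theta_0 = psi_0 = 1 and psi_j the MA(infinity) weights, this gives
  gamma(k) - sum_i phi_i gamma(k-i) = c_k,
  c_k = sigma^2 * sum_{j=k..q} theta_j psi_{j-k}   (c_k = 0 for k > q),
using gamma(-m) = gamma(m).
psi-weights needed (psi_j = theta_j + sum_i phi_i psi_{j-i}):
  psi_1 = theta_1 + phi_1 = 0.477 + (-0.214) = 0.263
Right-hand sides:
  c_0 = sigma^2 (1 + theta_1 psi_1) = 1 * (1 + (0.477)(0.263)) = 1 * 1.125451 = 1.125451
  c_1 = sigma^2 theta_1 = 1 * (0.477) = 0.477
  c_2 = 0
Equations for k = 0 and k = 1 (AR order 1):
  gamma(0) = phi_1 gamma(1) + c_0
  gamma(1) = phi_1 gamma(0) + c_1
Substituting the second into the first: gamma(0) (1 - phi_1^2) = c_0 + phi_1 c_1, so
  gamma(0) = (c_0 + phi_1 c_1) / (1 - phi_1^2) = (1.125451 + (-0.214)(0.477)) / (1 - (-0.214)^2) = 1.023373 / 0.954204 = 1.072489.
Therefore gamma(0) = 1.0725 (to 4 decimal places).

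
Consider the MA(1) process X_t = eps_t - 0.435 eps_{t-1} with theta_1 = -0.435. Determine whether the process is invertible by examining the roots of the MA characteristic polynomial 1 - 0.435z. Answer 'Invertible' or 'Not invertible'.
\text{Invertible}

The MA(q) characteristic polynomial is P(z) = 1 - 0.435z.
Invertibility requires all roots to lie outside the unit circle, i.e. |z| > 1 for every root.
This is linear in z: 1 + (-0.435) z = 0  =>  z = -1/(-0.435) = 2.298851,  |z| = 2.298851.
Moduli of all roots: 2.2989.
All moduli strictly greater than 1? Yes.
Verdict: Invertible.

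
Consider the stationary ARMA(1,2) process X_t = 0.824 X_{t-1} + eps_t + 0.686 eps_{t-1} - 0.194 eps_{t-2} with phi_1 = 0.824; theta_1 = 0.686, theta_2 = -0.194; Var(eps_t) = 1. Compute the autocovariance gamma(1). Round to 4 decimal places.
\gamma(1) = 5.9270

Multiply the model equation by X_{t-k} and take expectations. With theta_0 = psi_0 = 1 and psi_j the MA(infinity) weights, this gives
  gamma(k) - sum_i phi_i gamma(k-i) = c_k,
  c_k = sigma^2 * sum_{j=k..q} theta_j psi_{j-k}   (c_k = 0 for k > q),
using gamma(-m) = gamma(m).
psi-weights needed (psi_j = theta_j + sum_i phi_i psi_{j-i}):
  psi_1 = theta_1 + phi_1 = 0.686 + (0.824) = 1.51
  psi_2 = theta_2 + phi_1 psi_1 = -0.194 + (0.824)(1.51) = 1.05024
Right-hand sides:
  c_0 = sigma^2 (1 + theta_1 psi_1 + theta_2 psi_2) = 1 * (1 + (0.686)(1.51) + (-0.194)(1.05024)) = 1 * 1.832113 = 1.832113
  c_1 = sigma^2 (theta_1 + theta_2 psi_1) = 1 * (0.686 + (-0.194)(1.51)) = 0.39306
  c_2 = sigma^2 theta_2 = 1 * (-0.194) = -0.194
Equations for k = 0 and k = 1 (AR order 1):
  gamma(0) = phi_1 gamma(1) + c_0
  gamma(1) = phi_1 gamma(0) + c_1
Substituting the second into the first: gamma(0) (1 - phi_1^2) = c_0 + phi_1 c_1, so
  gamma(0) = (c_0 + phi_1 c_1) / (1 - phi_1^2) = (1.832113 + (0.824)(0.39306)) / (1 - (0.824)^2) = 2.155995 / 0.321024 = 6.715993.
  gamma(1) = phi_1 gamma(0) + c_1 = (0.824)(6.715993) + (0.39306) = 5.927038.
Therefore gamma(1) = 5.9270 (to 4 decimal places).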